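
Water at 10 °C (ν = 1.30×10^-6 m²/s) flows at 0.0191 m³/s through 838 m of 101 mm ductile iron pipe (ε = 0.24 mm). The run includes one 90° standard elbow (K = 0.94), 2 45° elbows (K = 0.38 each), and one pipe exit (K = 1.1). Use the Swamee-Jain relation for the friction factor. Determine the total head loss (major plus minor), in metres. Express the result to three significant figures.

H_L ≈ 62.3 m

V = 4Q/(πD²) = 2.384 m/s; V²/2g = 0.2897 m
Re = 1.85×10^5, ε/D = 0.00238 → f = 0.02557 (Swamee-Jain)
Major: h_f = f(L/D)·V²/2g = 0.02557·8297·0.2897 = 61.45 m
Minor: ΣK = 2.80; h_m = ΣK·V²/2g = 0.8111 m
Total H_L = 61.45 + 0.8111 = 62.26 m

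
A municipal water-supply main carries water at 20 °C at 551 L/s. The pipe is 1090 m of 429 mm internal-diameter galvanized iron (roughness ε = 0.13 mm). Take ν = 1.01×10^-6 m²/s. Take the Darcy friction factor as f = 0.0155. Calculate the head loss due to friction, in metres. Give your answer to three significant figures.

V = 4Q/(πD²) = 4·0.551/(π·0.429²) = 3.812 m/s
h_f = f(L/D)V²/(2g) = 0.01550·(1090/0.429)·3.812²/(2·9.81) = 29.17 m

h_f ≈ 29.2 m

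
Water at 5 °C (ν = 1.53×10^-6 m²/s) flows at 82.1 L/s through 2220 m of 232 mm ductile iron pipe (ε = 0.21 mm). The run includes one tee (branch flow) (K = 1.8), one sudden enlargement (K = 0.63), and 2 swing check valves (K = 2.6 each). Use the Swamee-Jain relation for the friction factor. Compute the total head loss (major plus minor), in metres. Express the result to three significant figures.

V = 4Q/(πD²) = 1.942 m/s; V²/2g = 0.1922 m
Re = 2.94×10^5, ε/D = 9.05×10^-4 → f = 0.02036 (Swamee-Jain)
Major: h_f = f(L/D)·V²/2g = 0.02036·9569·0.1922 = 37.46 m
Minor: ΣK = 7.63; h_m = ΣK·V²/2g = 1.467 m
Total H_L = 37.46 + 1.467 = 38.92 m

H_L ≈ 38.9 m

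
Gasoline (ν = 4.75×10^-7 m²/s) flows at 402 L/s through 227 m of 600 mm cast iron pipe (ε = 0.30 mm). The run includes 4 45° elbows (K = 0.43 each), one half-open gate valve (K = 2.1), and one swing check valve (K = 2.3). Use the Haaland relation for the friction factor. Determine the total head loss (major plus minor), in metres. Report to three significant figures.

H_L ≈ 1.29 m

V = 4Q/(πD²) = 1.422 m/s; V²/2g = 0.1030 m
Re = 1.80×10^6, ε/D = 5.00×10^-4 → f = 0.01698 (Haaland)
Major: h_f = f(L/D)·V²/2g = 0.01698·378.3·0.1030 = 0.6620 m
Minor: ΣK = 6.12; h_m = ΣK·V²/2g = 0.6306 m
Total H_L = 0.6620 + 0.6306 = 1.293 m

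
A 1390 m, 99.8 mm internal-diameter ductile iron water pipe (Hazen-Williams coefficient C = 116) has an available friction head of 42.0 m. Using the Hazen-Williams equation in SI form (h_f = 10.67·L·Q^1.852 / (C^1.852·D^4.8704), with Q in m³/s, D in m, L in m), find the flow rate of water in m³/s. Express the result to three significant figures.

Rearranging: Q = [h_f·C^1.852·D^4.8704 / (10.67·L)]^(1/1.852)
Q = [42.0·116^1.852·0.0998^4.8704 / (10.67·1390)]^0.540 = 0.01139 m³/s

Q ≈ 0.0114 m³/s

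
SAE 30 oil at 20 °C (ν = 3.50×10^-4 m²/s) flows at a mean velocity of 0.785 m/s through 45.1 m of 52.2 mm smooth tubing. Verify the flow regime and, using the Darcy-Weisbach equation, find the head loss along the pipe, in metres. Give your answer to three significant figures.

Re = VD/ν = 0.785·0.05220/3.50×10^-4 = 117 → laminar (Re < 2300)
f = 64/Re = 0.5466
h_f = f(L/D)V²/(2g) = 0.5466·(45.1/0.05220)·0.785²/(2·9.81) = 14.83 m

h_f ≈ 14.8 m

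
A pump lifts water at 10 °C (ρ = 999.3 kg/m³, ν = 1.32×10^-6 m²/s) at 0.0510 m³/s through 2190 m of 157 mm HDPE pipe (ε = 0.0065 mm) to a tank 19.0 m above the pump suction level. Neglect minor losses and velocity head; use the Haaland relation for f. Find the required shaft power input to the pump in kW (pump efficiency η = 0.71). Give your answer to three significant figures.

P_shaft ≈ 64.1 kW

V = 4Q/(πD²) = 2.634 m/s; Re = 3.13×10^5; ε/D = 4.14×10^-5; f = 0.01460
h_f = f(L/D)V²/2g = 72.02 m
Total head H = z + h_f = 19.0 + 72.02 = 91.02 m
P_hyd = ρgQH = 999.3·9.81·0.0510·91.02 = 45.51 kW
P_shaft = P_hyd/η = 45.51/0.71 = 64.09 kW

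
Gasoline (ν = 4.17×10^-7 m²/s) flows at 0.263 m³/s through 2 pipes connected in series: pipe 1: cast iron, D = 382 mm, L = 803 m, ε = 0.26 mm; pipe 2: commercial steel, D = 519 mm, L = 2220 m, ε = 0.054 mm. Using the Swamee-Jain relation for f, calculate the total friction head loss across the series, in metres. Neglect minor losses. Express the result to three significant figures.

Pipe 1: V = 2.295 m/s, Re = 2.10×10^6, ε/D = 6.81×10^-4, f = 0.01818, h_1 = f(L/D)V²/2g = 10.26 m
Pipe 2: V = 1.243 m/s, Re = 1.55×10^6, ε/D = 1.04×10^-4, f = 0.01315, h_2 = f(L/D)V²/2g = 4.429 m
Series → Q common, losses add: H = Σh = 14.69 m

H ≈ 14.7 m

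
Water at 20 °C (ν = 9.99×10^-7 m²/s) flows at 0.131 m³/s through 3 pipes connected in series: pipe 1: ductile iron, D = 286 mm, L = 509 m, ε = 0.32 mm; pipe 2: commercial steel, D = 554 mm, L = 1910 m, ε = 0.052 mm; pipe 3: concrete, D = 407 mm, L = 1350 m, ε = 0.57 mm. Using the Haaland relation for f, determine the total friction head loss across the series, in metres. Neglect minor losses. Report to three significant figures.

H ≈ 12.3 m

Pipe 1: V = 2.039 m/s, Re = 5.84×10^5, ε/D = 0.00112, f = 0.02064, h_1 = f(L/D)V²/2g = 7.785 m
Pipe 2: V = 0.5435 m/s, Re = 3.01×10^5, ε/D = 9.39×10^-5, f = 0.01517, h_2 = f(L/D)V²/2g = 0.7871 m
Pipe 3: V = 1.007 m/s, Re = 4.10×10^5, ε/D = 0.00140, f = 0.02189, h_3 = f(L/D)V²/2g = 3.753 m
Series → Q common, losses add: H = Σh = 12.32 m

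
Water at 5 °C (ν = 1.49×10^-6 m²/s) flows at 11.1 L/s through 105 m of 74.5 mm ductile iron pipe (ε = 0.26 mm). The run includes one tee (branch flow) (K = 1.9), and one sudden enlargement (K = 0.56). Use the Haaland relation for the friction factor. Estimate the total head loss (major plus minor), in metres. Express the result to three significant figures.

V = 4Q/(πD²) = 2.546 m/s; V²/2g = 0.3305 m
Re = 1.27×10^5, ε/D = 0.00349 → f = 0.02821 (Haaland)
Major: h_f = f(L/D)·V²/2g = 0.02821·1409·0.3305 = 13.14 m
Minor: ΣK = 2.46; h_m = ΣK·V²/2g = 0.8130 m
Total H_L = 13.14 + 0.8130 = 13.95 m

H_L ≈ 14.0 m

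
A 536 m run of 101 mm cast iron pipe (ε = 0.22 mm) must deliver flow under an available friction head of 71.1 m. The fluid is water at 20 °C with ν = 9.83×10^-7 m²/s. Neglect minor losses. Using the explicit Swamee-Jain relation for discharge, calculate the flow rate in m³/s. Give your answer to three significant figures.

Swamee-Jain (Type II): Q = -0.965·√(gD⁵h_f/L)·ln[ε/(3.7D) + √(3.17ν²L/(gD³h_f))]
√(gD⁵h_f/L) = √(9.81·0.101⁵·71.1/536) = 0.003698
ε/(3.7D) = 5.89×10^-4; √(3.17ν²L/(gD³h_f)) = 4.78×10^-5
Q = -0.965·0.003698·ln(6.365×10^-4) = 0.02626 m³/s
Check: V = 3.28 m/s, Re = 3.37×10^5, f = 0.02461, h_f = 71.5 m ≈ 71.1 m ✓

Q ≈ 0.0263 m³/s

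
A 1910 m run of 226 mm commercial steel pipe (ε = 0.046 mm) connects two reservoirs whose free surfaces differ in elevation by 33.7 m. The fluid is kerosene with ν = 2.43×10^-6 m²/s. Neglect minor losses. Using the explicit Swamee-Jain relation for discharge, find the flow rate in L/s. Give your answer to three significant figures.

Q ≈ 85.7 L/s

Swamee-Jain (Type II): Q = -0.965·√(gD⁵h_f/L)·ln[ε/(3.7D) + √(3.17ν²L/(gD³h_f))]
√(gD⁵h_f/L) = √(9.81·0.226⁵·33.7/1910) = 0.01010
ε/(3.7D) = 5.50×10^-5; √(3.17ν²L/(gD³h_f)) = 9.68×10^-5
Q = -0.965·0.01010·ln(1.518×10^-4) = 0.08572 m³/s
Check: V = 2.14 m/s, Re = 1.99×10^5, f = 0.01717, h_f = 33.8 m ≈ 33.7 m ✓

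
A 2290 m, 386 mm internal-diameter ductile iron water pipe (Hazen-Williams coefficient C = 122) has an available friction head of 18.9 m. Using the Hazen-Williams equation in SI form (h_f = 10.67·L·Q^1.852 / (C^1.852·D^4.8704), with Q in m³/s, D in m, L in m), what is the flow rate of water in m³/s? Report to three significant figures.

Q ≈ 0.208 m³/s

Rearranging: Q = [h_f·C^1.852·D^4.8704 / (10.67·L)]^(1/1.852)
Q = [18.9·122^1.852·0.386^4.8704 / (10.67·2290)]^0.540 = 0.2085 m³/s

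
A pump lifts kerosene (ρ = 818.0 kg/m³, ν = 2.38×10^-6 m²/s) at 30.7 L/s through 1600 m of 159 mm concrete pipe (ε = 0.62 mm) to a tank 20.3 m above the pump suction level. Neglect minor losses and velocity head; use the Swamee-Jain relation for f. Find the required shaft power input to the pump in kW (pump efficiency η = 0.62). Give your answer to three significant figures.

V = 4Q/(πD²) = 1.546 m/s; Re = 1.03×10^5; ε/D = 0.00390; f = 0.02952
h_f = f(L/D)V²/2g = 36.20 m
Total head H = z + h_f = 20.3 + 36.20 = 56.50 m
P_hyd = ρgQH = 818.0·9.81·0.0307·56.50 = 13.92 kW
P_shaft = P_hyd/η = 13.92/0.62 = 22.45 kW

P_shaft ≈ 22.4 kW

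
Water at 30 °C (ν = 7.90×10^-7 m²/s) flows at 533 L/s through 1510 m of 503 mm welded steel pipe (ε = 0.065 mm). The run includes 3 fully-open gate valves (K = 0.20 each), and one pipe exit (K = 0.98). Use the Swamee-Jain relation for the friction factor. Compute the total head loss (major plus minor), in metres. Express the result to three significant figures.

V = 4Q/(πD²) = 2.682 m/s; V²/2g = 0.3667 m
Re = 1.71×10^6, ε/D = 1.29×10^-4 → f = 0.01346 (Swamee-Jain)
Major: h_f = f(L/D)·V²/2g = 0.01346·3002·0.3667 = 14.82 m
Minor: ΣK = 1.58; h_m = ΣK·V²/2g = 0.5794 m
Total H_L = 14.82 + 0.5794 = 15.40 m

H_L ≈ 15.4 m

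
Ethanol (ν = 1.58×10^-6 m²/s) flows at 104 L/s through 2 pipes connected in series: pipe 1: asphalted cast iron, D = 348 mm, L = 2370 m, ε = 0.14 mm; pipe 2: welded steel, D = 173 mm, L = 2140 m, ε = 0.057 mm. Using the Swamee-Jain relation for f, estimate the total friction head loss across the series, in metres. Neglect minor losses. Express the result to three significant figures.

H ≈ 213 m

Pipe 1: V = 1.093 m/s, Re = 2.41×10^5, ε/D = 4.02×10^-4, f = 0.01808, h_1 = f(L/D)V²/2g = 7.502 m
Pipe 2: V = 4.424 m/s, Re = 4.84×10^5, ε/D = 3.29×10^-4, f = 0.01664, h_2 = f(L/D)V²/2g = 205.3 m
Series → Q common, losses add: H = Σh = 212.8 m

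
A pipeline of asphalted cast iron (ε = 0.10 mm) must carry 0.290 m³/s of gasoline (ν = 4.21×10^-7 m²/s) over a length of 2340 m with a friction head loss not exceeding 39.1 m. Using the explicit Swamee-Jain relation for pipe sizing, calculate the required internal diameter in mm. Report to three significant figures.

D ≈ 368 mm

Swamee-Jain (Type III): D = 0.66·[ε^1.25·(LQ²/(gh_f))^4.75 + ν·Q^9.4·(L/(gh_f))^5.2]^0.04
LQ²/(gh_f) = 0.5131; L/(gh_f) = 6.101
Term 1 = ε^1.25·(…)^4.75 = 4.20×10^-7; Term 2 = ν·Q^9.4·(…)^5.2 = 4.52×10^-8
D = 0.66·(4.20×10^-7 + 4.52×10^-8)^0.04 = 0.3683 m = 368 mm
Check: V = 2.72 m/s, Re = 2.38×10^6, f = 0.01504, h_f = 36.1 m ≈ 39.1 m ✓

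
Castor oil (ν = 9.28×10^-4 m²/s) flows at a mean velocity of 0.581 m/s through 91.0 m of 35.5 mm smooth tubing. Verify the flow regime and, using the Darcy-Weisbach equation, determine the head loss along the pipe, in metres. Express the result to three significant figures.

h_f ≈ 127 m

Re = VD/ν = 0.581·0.03550/9.28×10^-4 = 22.2 → laminar (Re < 2300)
f = 64/Re = 2.880
h_f = f(L/D)V²/(2g) = 2.880·(91.0/0.03550)·0.581²/(2·9.81) = 127.0 m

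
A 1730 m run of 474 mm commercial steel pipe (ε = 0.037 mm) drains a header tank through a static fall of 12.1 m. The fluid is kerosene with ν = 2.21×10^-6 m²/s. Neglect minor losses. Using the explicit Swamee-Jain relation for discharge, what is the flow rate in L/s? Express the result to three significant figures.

Q ≈ 376 L/s

Swamee-Jain (Type II): Q = -0.965·√(gD⁵h_f/L)·ln[ε/(3.7D) + √(3.17ν²L/(gD³h_f))]
√(gD⁵h_f/L) = √(9.81·0.474⁵·12.1/1730) = 0.04052
ε/(3.7D) = 2.11×10^-5; √(3.17ν²L/(gD³h_f)) = 4.60×10^-5
Q = -0.965·0.04052·ln(6.713×10^-5) = 0.3757 m³/s
Check: V = 2.13 m/s, Re = 4.57×10^5, f = 0.01437, h_f = 12.1 m ≈ 12.1 m ✓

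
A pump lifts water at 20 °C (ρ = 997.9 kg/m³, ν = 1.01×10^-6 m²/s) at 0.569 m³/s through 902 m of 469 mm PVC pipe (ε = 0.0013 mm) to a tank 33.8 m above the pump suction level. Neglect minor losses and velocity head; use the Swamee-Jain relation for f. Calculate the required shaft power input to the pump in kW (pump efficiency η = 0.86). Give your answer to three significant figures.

P_shaft ≈ 294 kW

V = 4Q/(πD²) = 3.294 m/s; Re = 1.53×10^6; ε/D = 2.77×10^-6; f = 0.01091
h_f = f(L/D)V²/2g = 11.60 m
Total head H = z + h_f = 33.8 + 11.60 = 45.40 m
P_hyd = ρgQH = 997.9·9.81·0.569·45.40 = 252.9 kW
P_shaft = P_hyd/η = 252.9/0.86 = 294.1 kW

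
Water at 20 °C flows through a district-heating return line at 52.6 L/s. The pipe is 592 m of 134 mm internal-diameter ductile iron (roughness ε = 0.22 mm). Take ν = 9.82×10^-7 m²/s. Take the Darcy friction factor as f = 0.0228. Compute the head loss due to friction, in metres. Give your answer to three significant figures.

V = 4Q/(πD²) = 4·0.0526/(π·0.134²) = 3.730 m/s
h_f = f(L/D)V²/(2g) = 0.02280·(592/0.134)·3.730²/(2·9.81) = 71.42 m

h_f ≈ 71.4 m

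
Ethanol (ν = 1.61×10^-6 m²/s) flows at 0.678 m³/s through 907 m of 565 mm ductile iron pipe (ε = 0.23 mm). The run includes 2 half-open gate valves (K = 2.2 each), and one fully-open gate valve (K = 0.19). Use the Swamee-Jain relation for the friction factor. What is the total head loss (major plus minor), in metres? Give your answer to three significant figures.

H_L ≈ 11.7 m

V = 4Q/(πD²) = 2.704 m/s; V²/2g = 0.3727 m
Re = 9.49×10^5, ε/D = 4.07×10^-4 → f = 0.01667 (Swamee-Jain)
Major: h_f = f(L/D)·V²/2g = 0.01667·1605·0.3727 = 9.972 m
Minor: ΣK = 4.59; h_m = ΣK·V²/2g = 1.711 m
Total H_L = 9.972 + 1.711 = 11.68 m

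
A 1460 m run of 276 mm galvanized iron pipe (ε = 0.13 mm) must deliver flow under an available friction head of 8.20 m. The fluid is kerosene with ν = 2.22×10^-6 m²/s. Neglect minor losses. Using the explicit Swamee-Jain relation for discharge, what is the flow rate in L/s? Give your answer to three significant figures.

Swamee-Jain (Type II): Q = -0.965·√(gD⁵h_f/L)·ln[ε/(3.7D) + √(3.17ν²L/(gD³h_f))]
√(gD⁵h_f/L) = √(9.81·0.276⁵·8.20/1460) = 0.009394
ε/(3.7D) = 1.27×10^-4; √(3.17ν²L/(gD³h_f)) = 1.16×10^-4
Q = -0.965·0.009394·ln(2.434×10^-4) = 0.07543 m³/s
Check: V = 1.26 m/s, Re = 1.57×10^5, f = 0.01924, h_f = 8.24 m ≈ 8.20 m ✓

Q ≈ 75.4 L/s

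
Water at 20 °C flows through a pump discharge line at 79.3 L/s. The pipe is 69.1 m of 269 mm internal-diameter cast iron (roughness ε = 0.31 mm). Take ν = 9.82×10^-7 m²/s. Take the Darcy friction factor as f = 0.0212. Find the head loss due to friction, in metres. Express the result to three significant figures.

h_f ≈ 0.540 m

V = 4Q/(πD²) = 4·0.0793/(π·0.269²) = 1.395 m/s
h_f = f(L/D)V²/(2g) = 0.02120·(69.1/0.269)·1.395²/(2·9.81) = 0.5404 m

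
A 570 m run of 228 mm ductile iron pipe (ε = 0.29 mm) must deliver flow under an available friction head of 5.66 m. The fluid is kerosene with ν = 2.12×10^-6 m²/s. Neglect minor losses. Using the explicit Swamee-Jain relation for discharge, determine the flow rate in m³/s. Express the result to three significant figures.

Q ≈ 0.0575 m³/s

Swamee-Jain (Type II): Q = -0.965·√(gD⁵h_f/L)·ln[ε/(3.7D) + √(3.17ν²L/(gD³h_f))]
√(gD⁵h_f/L) = √(9.81·0.228⁵·5.66/570) = 0.007747
ε/(3.7D) = 3.44×10^-4; √(3.17ν²L/(gD³h_f)) = 1.11×10^-4
Q = -0.965·0.007747·ln(4.549×10^-4) = 0.05753 m³/s
Check: V = 1.41 m/s, Re = 1.52×10^5, f = 0.02256, h_f = 5.71 m ≈ 5.66 m ✓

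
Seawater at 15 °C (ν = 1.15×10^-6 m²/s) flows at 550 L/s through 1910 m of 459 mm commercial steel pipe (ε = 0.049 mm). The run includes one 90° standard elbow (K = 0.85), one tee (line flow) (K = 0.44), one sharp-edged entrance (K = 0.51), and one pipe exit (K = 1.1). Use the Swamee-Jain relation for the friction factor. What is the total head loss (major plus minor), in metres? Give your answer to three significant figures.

V = 4Q/(πD²) = 3.324 m/s; V²/2g = 0.5631 m
Re = 1.33×10^6, ε/D = 1.07×10^-4 → f = 0.01332 (Swamee-Jain)
Major: h_f = f(L/D)·V²/2g = 0.01332·4161·0.5631 = 31.22 m
Minor: ΣK = 2.90; h_m = ΣK·V²/2g = 1.633 m
Total H_L = 31.22 + 1.633 = 32.85 m

H_L ≈ 32.9 m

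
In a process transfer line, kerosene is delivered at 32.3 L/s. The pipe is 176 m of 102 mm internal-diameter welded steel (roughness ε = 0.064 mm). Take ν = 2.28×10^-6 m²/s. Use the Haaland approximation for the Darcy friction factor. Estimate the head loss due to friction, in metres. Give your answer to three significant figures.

h_f ≈ 26.8 m

V = 4Q/(πD²) = 4·0.0323/(π·0.102²) = 3.953 m/s
Re = VD/ν = 3.953·0.102/2.28×10^-6 = 1.77×10^5 → turbulent
ε/D = 0.064/102 = 6.27×10^-4
Haaland: f = 0.01947
h_f = f(L/D)V²/(2g) = 0.01947·(176/0.102)·3.953²/(2·9.81) = 26.75 m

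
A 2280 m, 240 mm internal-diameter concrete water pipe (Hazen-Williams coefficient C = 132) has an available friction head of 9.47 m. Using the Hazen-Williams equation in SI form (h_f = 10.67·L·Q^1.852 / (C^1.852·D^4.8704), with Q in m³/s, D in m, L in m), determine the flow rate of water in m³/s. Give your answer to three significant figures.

Q ≈ 0.0446 m³/s

Rearranging: Q = [h_f·C^1.852·D^4.8704 / (10.67·L)]^(1/1.852)
Q = [9.47·132^1.852·0.240^4.8704 / (10.67·2280)]^0.540 = 0.04462 m³/s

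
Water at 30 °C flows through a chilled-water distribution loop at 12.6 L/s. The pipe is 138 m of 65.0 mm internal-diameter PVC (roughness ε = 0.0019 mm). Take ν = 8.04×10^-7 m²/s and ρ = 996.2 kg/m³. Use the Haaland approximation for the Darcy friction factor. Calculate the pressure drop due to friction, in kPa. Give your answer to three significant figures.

V = 4Q/(πD²) = 4·0.0126/(π·0.0650²) = 3.797 m/s
Re = VD/ν = 3.797·0.0650/8.04×10^-7 = 3.07×10^5 → turbulent
ε/D = 0.0019/65.0 = 2.92×10^-5
Haaland: f = 0.01453
h_f = f(L/D)V²/(2g) = 0.01453·(138/0.0650)·3.797²/(2·9.81) = 22.68 m
Δp = ρg·h_f = 996.2·9.81·22.68 = 221.6 kPa

Δp ≈ 222 kPa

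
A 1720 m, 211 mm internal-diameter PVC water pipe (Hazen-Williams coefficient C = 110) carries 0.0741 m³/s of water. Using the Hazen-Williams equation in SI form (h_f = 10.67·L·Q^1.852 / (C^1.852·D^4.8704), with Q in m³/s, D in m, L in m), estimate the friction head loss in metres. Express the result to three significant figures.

h_f = 10.67·1720·0.0741^1.852 / (110^1.852·0.211^4.8704) = 47.97 m

h_f ≈ 48.0 m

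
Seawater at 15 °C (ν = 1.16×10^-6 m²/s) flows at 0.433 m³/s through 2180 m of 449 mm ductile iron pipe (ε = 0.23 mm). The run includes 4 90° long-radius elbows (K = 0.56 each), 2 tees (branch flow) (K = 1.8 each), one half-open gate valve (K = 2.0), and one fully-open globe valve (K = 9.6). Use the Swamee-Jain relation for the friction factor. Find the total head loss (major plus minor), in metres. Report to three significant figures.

V = 4Q/(πD²) = 2.735 m/s; V²/2g = 0.3812 m
Re = 1.06×10^6, ε/D = 5.12×10^-4 → f = 0.01735 (Swamee-Jain)
Major: h_f = f(L/D)·V²/2g = 0.01735·4855·0.3812 = 32.12 m
Minor: ΣK = 17.4; h_m = ΣK·V²/2g = 6.647 m
Total H_L = 32.12 + 6.647 = 38.76 m

H_L ≈ 38.8 m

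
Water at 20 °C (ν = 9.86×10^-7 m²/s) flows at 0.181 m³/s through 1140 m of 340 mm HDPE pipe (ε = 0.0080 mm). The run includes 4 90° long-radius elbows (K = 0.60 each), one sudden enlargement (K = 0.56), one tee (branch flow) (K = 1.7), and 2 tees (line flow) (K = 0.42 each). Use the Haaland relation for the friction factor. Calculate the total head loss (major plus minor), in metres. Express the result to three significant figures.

V = 4Q/(πD²) = 1.994 m/s; V²/2g = 0.2026 m
Re = 6.87×10^5, ε/D = 2.35×10^-5 → f = 0.01270 (Haaland)
Major: h_f = f(L/D)·V²/2g = 0.01270·3353·0.2026 = 8.624 m
Minor: ΣK = 5.50; h_m = ΣK·V²/2g = 1.114 m
Total H_L = 8.624 + 1.114 = 9.738 m

H_L ≈ 9.74 m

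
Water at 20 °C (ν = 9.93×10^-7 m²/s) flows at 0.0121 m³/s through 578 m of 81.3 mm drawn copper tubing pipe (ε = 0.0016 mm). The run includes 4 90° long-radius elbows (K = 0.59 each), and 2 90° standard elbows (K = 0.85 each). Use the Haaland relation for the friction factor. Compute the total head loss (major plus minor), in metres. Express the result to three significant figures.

V = 4Q/(πD²) = 2.331 m/s; V²/2g = 0.2769 m
Re = 1.91×10^5, ε/D = 1.97×10^-5 → f = 0.01576 (Haaland)
Major: h_f = f(L/D)·V²/2g = 0.01576·7109·0.2769 = 31.03 m
Minor: ΣK = 4.06; h_m = ΣK·V²/2g = 1.124 m
Total H_L = 31.03 + 1.124 = 32.15 m

H_L ≈ 32.2 m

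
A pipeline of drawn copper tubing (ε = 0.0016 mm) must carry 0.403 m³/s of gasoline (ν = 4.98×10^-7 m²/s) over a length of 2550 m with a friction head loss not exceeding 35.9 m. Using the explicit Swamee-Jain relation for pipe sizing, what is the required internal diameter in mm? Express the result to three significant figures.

D ≈ 397 mm

Swamee-Jain (Type III): D = 0.66·[ε^1.25·(LQ²/(gh_f))^4.75 + ν·Q^9.4·(L/(gh_f))^5.2]^0.04
LQ²/(gh_f) = 1.176; L/(gh_f) = 7.241
Term 1 = ε^1.25·(…)^4.75 = 1.23×10^-7; Term 2 = ν·Q^9.4·(…)^5.2 = 2.87×10^-6
D = 0.66·(1.23×10^-7 + 2.87×10^-6)^0.04 = 0.3968 m = 397 mm
Check: V = 3.26 m/s, Re = 2.60×10^6, f = 0.01013, h_f = 35.2 m ≈ 35.9 m ✓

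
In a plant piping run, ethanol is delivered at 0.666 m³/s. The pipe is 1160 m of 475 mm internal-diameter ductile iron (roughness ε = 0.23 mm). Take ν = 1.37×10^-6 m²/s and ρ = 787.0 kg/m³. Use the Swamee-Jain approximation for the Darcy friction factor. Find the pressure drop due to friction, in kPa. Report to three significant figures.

Δp ≈ 232 kPa

V = 4Q/(πD²) = 4·0.666/(π·0.475²) = 3.758 m/s
Re = VD/ν = 3.758·0.475/1.37×10^-6 = 1.30×10^6 → turbulent
ε/D = 0.23/475 = 4.84×10^-4
Swamee-Jain: f = 0.01707
h_f = f(L/D)V²/(2g) = 0.01707·(1160/0.475)·3.758²/(2·9.81) = 30.01 m
Δp = ρg·h_f = 787.0·9.81·30.01 = 231.7 kPa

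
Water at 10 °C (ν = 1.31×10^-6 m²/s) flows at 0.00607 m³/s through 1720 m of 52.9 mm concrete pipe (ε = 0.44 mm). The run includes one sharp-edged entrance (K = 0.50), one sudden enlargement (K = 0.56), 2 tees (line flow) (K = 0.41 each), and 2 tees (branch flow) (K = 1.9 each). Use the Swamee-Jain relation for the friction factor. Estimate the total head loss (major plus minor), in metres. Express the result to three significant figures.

V = 4Q/(πD²) = 2.762 m/s; V²/2g = 0.3888 m
Re = 1.12×10^5, ε/D = 0.00832 → f = 0.03649 (Swamee-Jain)
Major: h_f = f(L/D)·V²/2g = 0.03649·32514·0.3888 = 461.2 m
Minor: ΣK = 5.68; h_m = ΣK·V²/2g = 2.208 m
Total H_L = 461.2 + 2.208 = 463.4 m

H_L ≈ 463 m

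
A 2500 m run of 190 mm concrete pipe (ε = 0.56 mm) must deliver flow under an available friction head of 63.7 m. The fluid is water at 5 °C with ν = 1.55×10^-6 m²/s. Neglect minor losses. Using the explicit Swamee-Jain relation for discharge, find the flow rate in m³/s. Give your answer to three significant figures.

Swamee-Jain (Type II): Q = -0.965·√(gD⁵h_f/L)·ln[ε/(3.7D) + √(3.17ν²L/(gD³h_f))]
√(gD⁵h_f/L) = √(9.81·0.190⁵·63.7/2500) = 0.007867
ε/(3.7D) = 7.97×10^-4; √(3.17ν²L/(gD³h_f)) = 6.66×10^-5
Q = -0.965·0.007867·ln(8.632×10^-4) = 0.05356 m³/s
Check: V = 1.89 m/s, Re = 2.32×10^5, f = 0.02679, h_f = 64.1 m ≈ 63.7 m ✓

Q ≈ 0.0536 m³/s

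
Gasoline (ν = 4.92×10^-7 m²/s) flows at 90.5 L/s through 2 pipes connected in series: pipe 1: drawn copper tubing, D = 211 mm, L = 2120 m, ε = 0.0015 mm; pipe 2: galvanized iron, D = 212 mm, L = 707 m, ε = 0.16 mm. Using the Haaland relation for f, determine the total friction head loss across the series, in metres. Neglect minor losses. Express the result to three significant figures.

H ≈ 60.4 m

Pipe 1: V = 2.588 m/s, Re = 1.11×10^6, ε/D = 7.11×10^-6, f = 0.01152, h_1 = f(L/D)V²/2g = 39.52 m
Pipe 2: V = 2.564 m/s, Re = 1.10×10^6, ε/D = 7.55×10^-4, f = 0.01869, h_2 = f(L/D)V²/2g = 20.88 m
Series → Q common, losses add: H = Σh = 60.40 m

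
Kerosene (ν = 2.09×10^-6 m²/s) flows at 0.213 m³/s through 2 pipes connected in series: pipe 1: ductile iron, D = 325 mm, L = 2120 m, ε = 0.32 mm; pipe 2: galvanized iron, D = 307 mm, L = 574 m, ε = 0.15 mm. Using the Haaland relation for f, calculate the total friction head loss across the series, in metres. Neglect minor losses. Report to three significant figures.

Pipe 1: V = 2.568 m/s, Re = 3.99×10^5, ε/D = 9.85×10^-4, f = 0.02026, h_1 = f(L/D)V²/2g = 44.40 m
Pipe 2: V = 2.877 m/s, Re = 4.23×10^5, ε/D = 4.89×10^-4, f = 0.01765, h_2 = f(L/D)V²/2g = 13.92 m
Series → Q common, losses add: H = Σh = 58.32 m

H ≈ 58.3 m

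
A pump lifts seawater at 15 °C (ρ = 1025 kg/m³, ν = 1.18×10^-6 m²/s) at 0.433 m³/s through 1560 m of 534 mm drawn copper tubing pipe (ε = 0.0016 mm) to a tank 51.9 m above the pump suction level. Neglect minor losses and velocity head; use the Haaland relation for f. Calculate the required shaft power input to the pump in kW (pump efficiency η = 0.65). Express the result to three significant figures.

V = 4Q/(πD²) = 1.933 m/s; Re = 8.75×10^5; ε/D = 3.00×10^-6; f = 0.01190
h_f = f(L/D)V²/2g = 6.621 m
Total head H = z + h_f = 51.9 + 6.621 = 58.52 m
P_hyd = ρgQH = 1025·9.81·0.433·58.52 = 254.8 kW
P_shaft = P_hyd/η = 254.8/0.65 = 392.0 kW

P_shaft ≈ 392 kW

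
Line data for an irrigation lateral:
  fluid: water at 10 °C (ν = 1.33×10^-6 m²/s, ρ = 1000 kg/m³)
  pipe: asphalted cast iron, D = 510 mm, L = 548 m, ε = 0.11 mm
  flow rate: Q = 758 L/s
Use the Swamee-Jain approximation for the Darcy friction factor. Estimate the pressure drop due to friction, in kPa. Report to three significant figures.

Δp ≈ 109 kPa

V = 4Q/(πD²) = 4·0.758/(π·0.510²) = 3.711 m/s
Re = VD/ν = 3.711·0.510/1.33×10^-6 = 1.42×10^6 → turbulent
ε/D = 0.11/510 = 2.16×10^-4
Swamee-Jain: f = 0.01469
h_f = f(L/D)V²/(2g) = 0.01469·(548/0.510)·3.711²/(2·9.81) = 11.08 m
Δp = ρg·h_f = 1000·9.81·11.08 = 108.7 kPa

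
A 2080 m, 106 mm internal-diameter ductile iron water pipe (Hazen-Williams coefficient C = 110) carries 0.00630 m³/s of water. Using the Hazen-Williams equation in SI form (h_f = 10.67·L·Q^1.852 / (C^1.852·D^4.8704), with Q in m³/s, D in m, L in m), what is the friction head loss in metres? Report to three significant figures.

h_f ≈ 17.3 m

h_f = 10.67·2080·0.00630^1.852 / (110^1.852·0.106^4.8704) = 17.26 m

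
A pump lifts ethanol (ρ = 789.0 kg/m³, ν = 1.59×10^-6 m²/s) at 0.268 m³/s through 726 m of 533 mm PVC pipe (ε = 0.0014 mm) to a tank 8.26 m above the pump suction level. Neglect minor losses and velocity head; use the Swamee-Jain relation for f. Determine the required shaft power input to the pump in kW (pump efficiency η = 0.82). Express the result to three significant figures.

P_shaft ≈ 24.4 kW

V = 4Q/(πD²) = 1.201 m/s; Re = 4.03×10^5; ε/D = 2.63×10^-6; f = 0.01365
h_f = f(L/D)V²/2g = 1.367 m
Total head H = z + h_f = 8.26 + 1.367 = 9.627 m
P_hyd = ρgQH = 789.0·9.81·0.268·9.627 = 19.97 kW
P_shaft = P_hyd/η = 19.97/0.82 = 24.35 kW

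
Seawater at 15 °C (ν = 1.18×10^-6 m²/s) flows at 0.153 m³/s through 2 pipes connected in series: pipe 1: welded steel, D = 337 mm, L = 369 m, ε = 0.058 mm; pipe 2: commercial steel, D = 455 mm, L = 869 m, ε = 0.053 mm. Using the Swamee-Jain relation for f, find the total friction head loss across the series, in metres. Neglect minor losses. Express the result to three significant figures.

Pipe 1: V = 1.715 m/s, Re = 4.90×10^5, ε/D = 1.72×10^-4, f = 0.01527, h_1 = f(L/D)V²/2g = 2.508 m
Pipe 2: V = 0.9410 m/s, Re = 3.63×10^5, ε/D = 1.16×10^-4, f = 0.01521, h_2 = f(L/D)V²/2g = 1.311 m
Series → Q common, losses add: H = Σh = 3.819 m

H ≈ 3.82 m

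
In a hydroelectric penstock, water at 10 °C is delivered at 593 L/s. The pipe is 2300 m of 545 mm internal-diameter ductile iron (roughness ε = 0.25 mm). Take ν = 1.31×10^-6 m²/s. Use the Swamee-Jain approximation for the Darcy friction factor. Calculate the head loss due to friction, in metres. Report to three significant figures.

h_f ≈ 23.6 m

V = 4Q/(πD²) = 4·0.593/(π·0.545²) = 2.542 m/s
Re = VD/ν = 2.542·0.545/1.31×10^-6 = 1.06×10^6 → turbulent
ε/D = 0.25/545 = 4.59×10^-4
Swamee-Jain: f = 0.01698
h_f = f(L/D)V²/(2g) = 0.01698·(2300/0.545)·2.542²/(2·9.81) = 23.61 m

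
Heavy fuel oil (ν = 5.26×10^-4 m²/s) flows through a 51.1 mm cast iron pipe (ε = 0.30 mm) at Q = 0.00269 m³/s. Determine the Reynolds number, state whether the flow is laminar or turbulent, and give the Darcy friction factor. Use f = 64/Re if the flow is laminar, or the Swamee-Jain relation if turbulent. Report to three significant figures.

V = 4Q/(πD²) = 1.312 m/s
Re = VD/ν = 1.312·0.0511/5.26×10^-4 = 127
Re < 2300 → laminar → f = 64/Re = 0.5023

Re ≈ 127; laminar; f = 64/Re ≈ 0.502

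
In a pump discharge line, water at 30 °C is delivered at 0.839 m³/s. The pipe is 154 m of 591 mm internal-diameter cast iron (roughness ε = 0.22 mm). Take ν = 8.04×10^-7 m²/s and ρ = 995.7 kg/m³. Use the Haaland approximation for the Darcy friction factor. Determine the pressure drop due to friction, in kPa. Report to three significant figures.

Δp ≈ 19.3 kPa

V = 4Q/(πD²) = 4·0.839/(π·0.591²) = 3.058 m/s
Re = VD/ν = 3.058·0.591/8.04×10^-7 = 2.25×10^6 → turbulent
ε/D = 0.22/591 = 3.72×10^-4
Haaland: f = 0.01593
h_f = f(L/D)V²/(2g) = 0.01593·(154/0.591)·3.058²/(2·9.81) = 1.979 m
Δp = ρg·h_f = 995.7·9.81·1.979 = 19.33 kPa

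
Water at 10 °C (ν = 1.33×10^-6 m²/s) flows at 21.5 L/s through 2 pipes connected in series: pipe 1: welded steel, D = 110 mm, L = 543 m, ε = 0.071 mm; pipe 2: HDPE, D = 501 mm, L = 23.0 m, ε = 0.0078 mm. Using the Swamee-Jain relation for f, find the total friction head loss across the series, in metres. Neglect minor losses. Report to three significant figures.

H ≈ 25.5 m

Pipe 1: V = 2.262 m/s, Re = 1.87×10^5, ε/D = 6.45×10^-4, f = 0.01977, h_1 = f(L/D)V²/2g = 25.45 m
Pipe 2: V = 0.1091 m/s, Re = 4.11×10^4, ε/D = 1.56×10^-5, f = 0.02177, h_2 = f(L/D)V²/2g = 6.058×10^-4 m
Series → Q common, losses add: H = Σh = 25.45 m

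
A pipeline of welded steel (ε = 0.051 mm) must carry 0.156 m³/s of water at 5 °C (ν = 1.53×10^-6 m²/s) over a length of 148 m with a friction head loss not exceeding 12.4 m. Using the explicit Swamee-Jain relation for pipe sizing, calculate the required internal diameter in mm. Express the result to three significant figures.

D ≈ 209 mm

Swamee-Jain (Type III): D = 0.66·[ε^1.25·(LQ²/(gh_f))^4.75 + ν·Q^9.4·(L/(gh_f))^5.2]^0.04
LQ²/(gh_f) = 0.02961; L/(gh_f) = 1.217
Term 1 = ε^1.25·(…)^4.75 = 2.36×10^-13; Term 2 = ν·Q^9.4·(…)^5.2 = 1.10×10^-13
D = 0.66·(2.36×10^-13 + 1.10×10^-13)^0.04 = 0.2095 m = 209 mm
Check: V = 4.53 m/s, Re = 6.20×10^5, f = 0.01566, h_f = 11.6 m ≈ 12.4 m ✓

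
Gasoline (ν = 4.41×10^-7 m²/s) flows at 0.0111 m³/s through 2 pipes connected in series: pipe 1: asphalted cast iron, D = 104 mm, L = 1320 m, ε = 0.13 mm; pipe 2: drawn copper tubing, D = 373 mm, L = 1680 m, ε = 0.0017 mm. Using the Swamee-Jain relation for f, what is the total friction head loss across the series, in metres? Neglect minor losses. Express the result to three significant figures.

H ≈ 24.0 m

Pipe 1: V = 1.307 m/s, Re = 3.08×10^5, ε/D = 0.00125, f = 0.02170, h_1 = f(L/D)V²/2g = 23.97 m
Pipe 2: V = 0.1016 m/s, Re = 8.59×10^4, ε/D = 4.56×10^-6, f = 0.01847, h_2 = f(L/D)V²/2g = 0.04375 m
Series → Q common, losses add: H = Σh = 24.02 m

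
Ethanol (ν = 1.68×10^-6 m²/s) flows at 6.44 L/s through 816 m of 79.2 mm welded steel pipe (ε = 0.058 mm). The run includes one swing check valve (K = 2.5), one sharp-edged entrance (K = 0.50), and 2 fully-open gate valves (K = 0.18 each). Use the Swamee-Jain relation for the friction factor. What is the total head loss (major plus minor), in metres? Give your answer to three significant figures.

H_L ≈ 20.6 m

V = 4Q/(πD²) = 1.307 m/s; V²/2g = 0.08709 m
Re = 6.16×10^4, ε/D = 7.32×10^-4 → f = 0.02268 (Swamee-Jain)
Major: h_f = f(L/D)·V²/2g = 0.02268·10303·0.08709 = 20.35 m
Minor: ΣK = 3.36; h_m = ΣK·V²/2g = 0.2926 m
Total H_L = 20.35 + 0.2926 = 20.64 m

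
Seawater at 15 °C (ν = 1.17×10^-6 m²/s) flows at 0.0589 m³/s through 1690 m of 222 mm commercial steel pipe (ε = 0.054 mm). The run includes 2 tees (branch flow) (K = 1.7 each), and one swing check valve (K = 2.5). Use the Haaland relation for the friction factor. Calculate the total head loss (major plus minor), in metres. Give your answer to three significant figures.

V = 4Q/(πD²) = 1.522 m/s; V²/2g = 0.1180 m
Re = 2.89×10^5, ε/D = 2.43×10^-4 → f = 0.01646 (Haaland)
Major: h_f = f(L/D)·V²/2g = 0.01646·7613·0.1180 = 14.78 m
Minor: ΣK = 5.90; h_m = ΣK·V²/2g = 0.6963 m
Total H_L = 14.78 + 0.6963 = 15.48 m

H_L ≈ 15.5 m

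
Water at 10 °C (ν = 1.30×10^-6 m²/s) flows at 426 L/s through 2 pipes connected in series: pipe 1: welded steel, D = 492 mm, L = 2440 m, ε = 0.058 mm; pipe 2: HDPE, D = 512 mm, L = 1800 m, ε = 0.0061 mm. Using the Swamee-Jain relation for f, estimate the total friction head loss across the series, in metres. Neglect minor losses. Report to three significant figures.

H ≈ 27.1 m

Pipe 1: V = 2.241 m/s, Re = 8.48×10^5, ε/D = 1.18×10^-4, f = 0.01395, h_1 = f(L/D)V²/2g = 17.70 m
Pipe 2: V = 2.069 m/s, Re = 8.15×10^5, ε/D = 1.19×10^-5, f = 0.01227, h_2 = f(L/D)V²/2g = 9.416 m
Series → Q common, losses add: H = Σh = 27.12 m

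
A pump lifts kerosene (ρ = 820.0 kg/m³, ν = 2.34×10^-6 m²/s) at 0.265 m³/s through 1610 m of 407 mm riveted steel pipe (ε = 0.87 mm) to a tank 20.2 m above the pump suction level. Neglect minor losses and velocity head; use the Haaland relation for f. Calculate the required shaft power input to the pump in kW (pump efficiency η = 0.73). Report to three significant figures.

P_shaft ≈ 118 kW

V = 4Q/(πD²) = 2.037 m/s; Re = 3.54×10^5; ε/D = 0.00214; f = 0.02432
h_f = f(L/D)V²/2g = 20.34 m
Total head H = z + h_f = 20.2 + 20.34 = 40.54 m
P_hyd = ρgQH = 820.0·9.81·0.265·40.54 = 86.43 kW
P_shaft = P_hyd/η = 86.43/0.73 = 118.4 kW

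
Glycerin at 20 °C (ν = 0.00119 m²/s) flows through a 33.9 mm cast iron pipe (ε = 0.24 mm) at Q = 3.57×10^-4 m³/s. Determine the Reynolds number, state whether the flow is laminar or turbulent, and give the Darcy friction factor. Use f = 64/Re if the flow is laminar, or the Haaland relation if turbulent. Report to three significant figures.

V = 4Q/(πD²) = 0.3955 m/s
Re = VD/ν = 0.3955·0.0339/0.00119 = 11.3
Re < 2300 → laminar → f = 64/Re = 5.680

Re ≈ 11.3; laminar; f = 64/Re ≈ 5.68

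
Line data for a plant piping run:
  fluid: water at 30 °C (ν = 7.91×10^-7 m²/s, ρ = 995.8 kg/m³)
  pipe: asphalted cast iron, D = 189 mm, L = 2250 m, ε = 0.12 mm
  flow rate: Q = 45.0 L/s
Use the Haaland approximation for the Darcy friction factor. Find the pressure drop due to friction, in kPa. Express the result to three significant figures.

Δp ≈ 283 kPa

V = 4Q/(πD²) = 4·0.0450/(π·0.189²) = 1.604 m/s
Re = VD/ν = 1.604·0.189/7.91×10^-7 = 3.83×10^5 → turbulent
ε/D = 0.12/189 = 6.35×10^-4
Haaland: f = 0.01859
h_f = f(L/D)V²/(2g) = 0.01859·(2250/0.189)·1.604²/(2·9.81) = 29.01 m
Δp = ρg·h_f = 995.8·9.81·29.01 = 283.4 kPa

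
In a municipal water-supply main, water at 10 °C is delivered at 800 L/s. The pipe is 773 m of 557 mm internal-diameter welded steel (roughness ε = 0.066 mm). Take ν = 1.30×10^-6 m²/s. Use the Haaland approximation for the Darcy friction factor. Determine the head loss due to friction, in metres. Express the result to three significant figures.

h_f ≈ 10.1 m

V = 4Q/(πD²) = 4·0.800/(π·0.557²) = 3.283 m/s
Re = VD/ν = 3.283·0.557/1.30×10^-6 = 1.41×10^6 → turbulent
ε/D = 0.066/557 = 1.18×10^-4
Haaland: f = 0.01329
h_f = f(L/D)V²/(2g) = 0.01329·(773/0.557)·3.283²/(2·9.81) = 10.13 m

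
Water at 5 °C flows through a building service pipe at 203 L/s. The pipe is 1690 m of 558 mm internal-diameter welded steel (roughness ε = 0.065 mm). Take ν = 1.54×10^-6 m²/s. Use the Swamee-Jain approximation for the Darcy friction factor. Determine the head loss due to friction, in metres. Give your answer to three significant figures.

V = 4Q/(πD²) = 4·0.203/(π·0.558²) = 0.8301 m/s
Re = VD/ν = 0.8301·0.558/1.54×10^-6 = 3.01×10^5 → turbulent
ε/D = 0.065/558 = 1.16×10^-4
Swamee-Jain: f = 0.01559
h_f = f(L/D)V²/(2g) = 0.01559·(1690/0.558)·0.8301²/(2·9.81) = 1.658 m

h_f ≈ 1.66 m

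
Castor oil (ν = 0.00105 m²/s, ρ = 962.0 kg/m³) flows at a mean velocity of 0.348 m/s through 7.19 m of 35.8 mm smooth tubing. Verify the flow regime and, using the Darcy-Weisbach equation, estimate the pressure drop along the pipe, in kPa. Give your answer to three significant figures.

Δp ≈ 63.1 kPa

Re = VD/ν = 0.348·0.03580/0.00105 = 11.9 → laminar (Re < 2300)
f = 64/Re = 5.394
h_f = f(L/D)V²/(2g) = 5.394·(7.19/0.03580)·0.348²/(2·9.81) = 6.687 m
Δp = ρg·h_f = 962.0·9.81·6.687 = 63.10 kPa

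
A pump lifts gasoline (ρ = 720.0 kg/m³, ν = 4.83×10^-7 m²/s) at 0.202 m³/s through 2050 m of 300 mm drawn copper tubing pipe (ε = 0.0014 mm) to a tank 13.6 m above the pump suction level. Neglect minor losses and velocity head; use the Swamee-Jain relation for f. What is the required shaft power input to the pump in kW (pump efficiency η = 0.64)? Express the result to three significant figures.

P_shaft ≈ 98.4 kW

V = 4Q/(πD²) = 2.858 m/s; Re = 1.77×10^6; ε/D = 4.67×10^-6; f = 0.01073
h_f = f(L/D)V²/2g = 30.52 m
Total head H = z + h_f = 13.6 + 30.52 = 44.12 m
P_hyd = ρgQH = 720.0·9.81·0.202·44.12 = 62.95 kW
P_shaft = P_hyd/η = 62.95/0.64 = 98.36 kW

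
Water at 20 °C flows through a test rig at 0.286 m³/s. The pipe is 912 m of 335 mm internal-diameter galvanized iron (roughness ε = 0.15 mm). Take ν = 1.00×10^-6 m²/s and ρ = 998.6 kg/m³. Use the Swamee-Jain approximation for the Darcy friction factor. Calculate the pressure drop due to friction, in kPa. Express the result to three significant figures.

V = 4Q/(πD²) = 4·0.286/(π·0.335²) = 3.245 m/s
Re = VD/ν = 3.245·0.335/1.00×10^-6 = 1.09×10^6 → turbulent
ε/D = 0.15/335 = 4.48×10^-4
Swamee-Jain: f = 0.01689
h_f = f(L/D)V²/(2g) = 0.01689·(912/0.335)·3.245²/(2·9.81) = 24.68 m
Δp = ρg·h_f = 998.6·9.81·24.68 = 241.8 kPa

Δp ≈ 242 kPa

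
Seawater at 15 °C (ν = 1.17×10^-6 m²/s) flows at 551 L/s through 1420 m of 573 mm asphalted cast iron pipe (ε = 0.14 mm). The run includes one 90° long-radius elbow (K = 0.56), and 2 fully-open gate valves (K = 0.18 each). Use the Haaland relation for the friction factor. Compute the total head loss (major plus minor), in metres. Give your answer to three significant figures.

H_L ≈ 8.89 m

V = 4Q/(πD²) = 2.137 m/s; V²/2g = 0.2327 m
Re = 1.05×10^6, ε/D = 2.44×10^-4 → f = 0.01504 (Haaland)
Major: h_f = f(L/D)·V²/2g = 0.01504·2478·0.2327 = 8.673 m
Minor: ΣK = 0.920; h_m = ΣK·V²/2g = 0.2141 m
Total H_L = 8.673 + 0.2141 = 8.887 m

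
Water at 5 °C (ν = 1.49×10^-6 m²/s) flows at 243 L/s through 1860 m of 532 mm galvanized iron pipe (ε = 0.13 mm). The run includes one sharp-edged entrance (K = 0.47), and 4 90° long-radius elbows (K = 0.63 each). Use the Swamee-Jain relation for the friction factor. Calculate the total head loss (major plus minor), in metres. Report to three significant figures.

V = 4Q/(πD²) = 1.093 m/s; V²/2g = 0.06091 m
Re = 3.90×10^5, ε/D = 2.44×10^-4 → f = 0.01624 (Swamee-Jain)
Major: h_f = f(L/D)·V²/2g = 0.01624·3496·0.06091 = 3.459 m
Minor: ΣK = 2.99; h_m = ΣK·V²/2g = 0.1821 m
Total H_L = 3.459 + 0.1821 = 3.641 m

H_L ≈ 3.64 m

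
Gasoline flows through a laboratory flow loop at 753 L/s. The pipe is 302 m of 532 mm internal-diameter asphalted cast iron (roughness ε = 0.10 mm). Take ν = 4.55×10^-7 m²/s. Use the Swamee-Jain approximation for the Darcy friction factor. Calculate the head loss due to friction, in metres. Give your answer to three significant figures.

V = 4Q/(πD²) = 4·0.753/(π·0.532²) = 3.388 m/s
Re = VD/ν = 3.388·0.532/4.55×10^-7 = 3.96×10^6 → turbulent
ε/D = 0.10/532 = 1.88×10^-4
Swamee-Jain: f = 0.01390
h_f = f(L/D)V²/(2g) = 0.01390·(302/0.532)·3.388²/(2·9.81) = 4.615 m

h_f ≈ 4.62 m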